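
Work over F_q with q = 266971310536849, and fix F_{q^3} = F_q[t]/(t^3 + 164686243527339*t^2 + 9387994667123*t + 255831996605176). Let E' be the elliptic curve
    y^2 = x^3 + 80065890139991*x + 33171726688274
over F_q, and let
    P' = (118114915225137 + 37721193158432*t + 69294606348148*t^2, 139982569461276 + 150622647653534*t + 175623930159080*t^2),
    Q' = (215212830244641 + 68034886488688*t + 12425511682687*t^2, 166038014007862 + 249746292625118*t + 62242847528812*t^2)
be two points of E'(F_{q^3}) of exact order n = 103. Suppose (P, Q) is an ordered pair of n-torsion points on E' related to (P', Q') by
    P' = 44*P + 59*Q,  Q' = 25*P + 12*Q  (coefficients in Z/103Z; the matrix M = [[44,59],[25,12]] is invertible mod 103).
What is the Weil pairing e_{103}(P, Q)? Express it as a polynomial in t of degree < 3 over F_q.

e_{103} is bilinear + alternating on E[103], so e_{103}(44*P + 59*Q, 25*P + 12*Q) = e_{103}(P,Q)^(44*12-59*25).
det M = 44*12 - 59*25 = -947 = 83 (mod 103); 83^{-1} = 36 (mod 103).
7-bit Miller (1100111) on E'/F_{266971310536849} with a'=80065890139991, b'=33171726688274: accumulate tangent/chord ratios at Q'+S and P'+S'.
Miller gives e_{103}(P',Q') = 174765878828432 + 107098089751298*t + 254900840350387*t^2 in F_{266971310536849^3}.
Raise to 36: e(P,Q) = 219254771111820 + 186425605208526*t + 223186070837338*t^2 in mu_{103}.

219254771111820 + 186425605208526*t + 223186070837338*t^2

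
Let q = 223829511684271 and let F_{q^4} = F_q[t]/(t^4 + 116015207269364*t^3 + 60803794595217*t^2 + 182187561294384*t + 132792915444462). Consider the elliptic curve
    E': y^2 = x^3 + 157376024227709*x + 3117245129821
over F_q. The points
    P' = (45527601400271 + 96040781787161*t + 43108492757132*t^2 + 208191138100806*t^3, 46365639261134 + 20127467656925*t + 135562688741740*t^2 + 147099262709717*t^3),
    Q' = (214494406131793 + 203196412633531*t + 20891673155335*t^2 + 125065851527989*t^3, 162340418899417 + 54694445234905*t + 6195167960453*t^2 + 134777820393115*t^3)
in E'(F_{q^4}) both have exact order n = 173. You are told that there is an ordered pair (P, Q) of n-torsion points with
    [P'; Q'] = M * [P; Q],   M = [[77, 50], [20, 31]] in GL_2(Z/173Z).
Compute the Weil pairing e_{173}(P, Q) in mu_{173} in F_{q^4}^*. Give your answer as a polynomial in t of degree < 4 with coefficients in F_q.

161458543824182 + 221340563014769*t + 184957903911281*t^2 + 37358952384088*t^3

Under M = [[77,50],[20,31]] in GL_2(Z/173), e_{173}(P',Q') = e_{173}(P,Q)^(77*31-50*20 mod 173).
det M = 77*31 - 50*20 = 1387 = 3 (mod 173); 3^{-1} = 58 (mod 173).
n = 173 = (10101101)_2 (8 bits, wt 5); accumulate f_{173,P'}(Q'+S)/f_{173,P'}(S) along the 7-step ladder.
e_{173}(P',Q') = 200800967844525 + 89193524554214*t + 25158590062263*t^2 + 162351475575863*t^3.
(200800967844525 + 89193524554214*t + 25158590062263*t^2 + 162351475575863*t^3)^{58} mod (223829511684271,f) = 161458543824182 + 221340563014769*t + 184957903911281*t^2 + 37358952384088*t^3.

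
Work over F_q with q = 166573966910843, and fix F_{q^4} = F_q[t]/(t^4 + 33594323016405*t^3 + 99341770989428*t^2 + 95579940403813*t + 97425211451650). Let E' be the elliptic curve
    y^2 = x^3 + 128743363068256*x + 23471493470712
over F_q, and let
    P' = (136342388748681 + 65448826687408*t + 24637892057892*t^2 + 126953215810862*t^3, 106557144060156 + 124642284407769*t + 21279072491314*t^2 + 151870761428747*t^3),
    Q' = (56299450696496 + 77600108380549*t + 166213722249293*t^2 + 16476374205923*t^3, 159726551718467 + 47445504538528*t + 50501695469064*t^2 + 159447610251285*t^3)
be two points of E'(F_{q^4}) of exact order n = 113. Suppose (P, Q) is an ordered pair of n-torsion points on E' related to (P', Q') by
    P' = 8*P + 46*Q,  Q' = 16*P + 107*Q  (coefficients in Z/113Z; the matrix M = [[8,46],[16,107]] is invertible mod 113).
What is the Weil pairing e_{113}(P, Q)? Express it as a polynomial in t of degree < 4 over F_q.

45294597580141 + 145321621078486*t + 30302108363818*t^2 + 165679303169036*t^3

e_{113} is bilinear + alternating on E[113], so e_{113}(8*P + 46*Q, 16*P + 107*Q) = e_{113}(P,Q)^(8*107-46*16).
Hence e(P,Q) = e(P',Q')^{97} where 97 = 7^{-1} mod 113.
Miller loop for e_{113} over F_{166573966910843^4}: bits of 113 = 1110001; 6 double steps + 3 add steps, l/v at each.
f_P(D_Q)/f_Q(D_P) = 23398499108359 + 90964321779179*t + 6477932094212*t^2 + 142518201586257*t^3.
Thus e_{113}(P,Q) = 45294597580141 + 145321621078486*t + 30302108363818*t^2 + 165679303169036*t^3.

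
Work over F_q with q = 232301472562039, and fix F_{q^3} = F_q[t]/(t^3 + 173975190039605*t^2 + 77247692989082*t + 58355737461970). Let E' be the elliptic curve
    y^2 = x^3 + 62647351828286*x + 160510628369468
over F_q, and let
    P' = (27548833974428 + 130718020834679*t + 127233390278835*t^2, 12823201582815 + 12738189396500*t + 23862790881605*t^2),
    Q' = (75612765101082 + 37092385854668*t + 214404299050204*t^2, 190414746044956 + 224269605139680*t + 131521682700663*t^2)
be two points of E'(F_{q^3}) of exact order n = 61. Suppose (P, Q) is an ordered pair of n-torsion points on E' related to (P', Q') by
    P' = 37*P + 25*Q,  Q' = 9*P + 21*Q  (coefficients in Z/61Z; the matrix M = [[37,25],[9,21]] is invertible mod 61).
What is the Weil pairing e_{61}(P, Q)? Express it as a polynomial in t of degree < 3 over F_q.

214822153769013 + 103873269021526*t + 222539172198573*t^2

Since e_{61}(P,P)=e_{61}(Q,Q)=1 and e_{61}(Q,P)=e_{61}(P,Q)^{-1}, expanding e_{61}(37*P + 25*Q,9*P + 21*Q) leaves e(P,Q)^det(M).
37*21 - 25*9 = 552; reduced mod 61: det = 3, inverse 41.
Build f_{61,P'} and f_{61,Q'} via the 6-bit ladder of 61=111101_2; evaluate at shifted divisors; quotient in F_{232301472562039^3}.
Result: e(P',Q') = 156814912563602 + 112645275806065*t + 50336499671781*t^2.
e_{61}(P,Q) = (156814912563602 + 112645275806065*t + 50336499671781*t^2)^{41} = 214822153769013 + 103873269021526*t + 222539172198573*t^2.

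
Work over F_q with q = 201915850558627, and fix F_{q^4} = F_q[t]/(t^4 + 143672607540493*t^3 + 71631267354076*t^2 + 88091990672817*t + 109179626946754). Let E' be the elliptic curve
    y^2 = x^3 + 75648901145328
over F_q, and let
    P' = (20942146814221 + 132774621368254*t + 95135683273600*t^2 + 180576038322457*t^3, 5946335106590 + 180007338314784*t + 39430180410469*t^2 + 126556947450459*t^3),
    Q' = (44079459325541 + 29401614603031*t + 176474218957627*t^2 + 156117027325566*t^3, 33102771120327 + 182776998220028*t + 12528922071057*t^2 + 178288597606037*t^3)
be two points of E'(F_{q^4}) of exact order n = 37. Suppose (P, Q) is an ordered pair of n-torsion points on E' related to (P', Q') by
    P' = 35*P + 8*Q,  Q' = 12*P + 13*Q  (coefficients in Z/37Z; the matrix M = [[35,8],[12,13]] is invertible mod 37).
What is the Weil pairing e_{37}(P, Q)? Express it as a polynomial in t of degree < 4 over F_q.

e_{37}(aP+bQ,cP+dQ) = e_{37}(P,Q)^(ad-bc); with (a,b,c,d)=(35,8,12,13) this gives the det-37 law.
So e_{37}(P,Q) = e_{37}(P',Q')^{10}, since 26*10 = 1 mod 37.
Miller loop for e_{37} over F_{201915850558627^4}: bits of 37 = 100101; 5 double steps + 2 add steps, l/v at each.
f_P(D_Q)/f_Q(D_P) = 135108380603030 + 36488503571807*t + 172367692403346*t^2 + 79836330942251*t^3.
Hence e(P,Q) = 22617315865661 + 17158131305385*t + 25093456603259*t^2 + 187399849880114*t^3 in F_{201915850558627^4}^*.

22617315865661 + 17158131305385*t + 25093456603259*t^2 + 187399849880114*t^3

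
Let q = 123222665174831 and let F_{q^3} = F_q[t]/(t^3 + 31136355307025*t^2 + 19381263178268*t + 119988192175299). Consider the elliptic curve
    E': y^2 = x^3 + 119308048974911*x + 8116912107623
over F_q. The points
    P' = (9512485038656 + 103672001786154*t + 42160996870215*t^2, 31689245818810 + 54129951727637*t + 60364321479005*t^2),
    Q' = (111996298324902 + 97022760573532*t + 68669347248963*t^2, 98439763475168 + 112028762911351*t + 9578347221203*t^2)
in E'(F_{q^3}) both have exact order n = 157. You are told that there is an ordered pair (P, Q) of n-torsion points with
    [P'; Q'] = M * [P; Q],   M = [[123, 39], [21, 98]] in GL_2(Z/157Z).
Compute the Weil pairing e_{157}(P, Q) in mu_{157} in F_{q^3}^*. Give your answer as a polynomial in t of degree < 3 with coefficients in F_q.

Alternating bilinearity on E[157] (values in mu_{157} in F_{123222665174831^3}) gives e(P',Q') = e(P,Q)^det(M).
Inverting 88 mod 157: 91. Thus e_{157}(P,Q) = e(P',Q')^{91}.
n = 157 = (10011101)_2 (8 bits, wt 5); accumulate f_{157,P'}(Q'+S)/f_{157,P'}(S) along the 7-step ladder.
The quotient is 68330104632569 + 29708352511829*t + 1865041731328*t^2.
(68330104632569 + 29708352511829*t + 1865041731328*t^2)^{91} mod (123222665174831,f) = 96533677655852 + 21992019312320*t + 120183383630130*t^2.

96533677655852 + 21992019312320*t + 120183383630130*t^2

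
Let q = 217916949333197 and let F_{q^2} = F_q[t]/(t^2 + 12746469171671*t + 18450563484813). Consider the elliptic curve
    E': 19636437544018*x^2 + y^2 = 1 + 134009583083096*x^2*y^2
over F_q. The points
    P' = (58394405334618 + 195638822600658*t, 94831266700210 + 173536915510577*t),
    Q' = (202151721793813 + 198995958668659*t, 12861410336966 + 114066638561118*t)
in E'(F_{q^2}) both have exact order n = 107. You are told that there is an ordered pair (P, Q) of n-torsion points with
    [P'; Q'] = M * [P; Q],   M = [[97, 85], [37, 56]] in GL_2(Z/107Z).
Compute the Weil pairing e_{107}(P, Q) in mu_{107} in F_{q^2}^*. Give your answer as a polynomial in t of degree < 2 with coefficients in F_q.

Since e_{107}(P,P)=e_{107}(Q,Q)=1 and e_{107}(Q,P)=e_{107}(P,Q)^{-1}, expanding e_{107}(97*P + 85*Q,37*P + 56*Q) leaves e(P,Q)^det(M).
Inverting 40 mod 107: 99. Thus e_{107}(P,Q) = e(P',Q')^{99}.
Edwards->Montgomery: u=(1+y)/(1-y), v=u/x -> 151052491502592v^2=u^3+70383045413726u^2+u; then x_W=80365188281829u+25607670104519: y^2=x^3+8408610922613*x+165902951212196.
Run Miller on y^2=x^3+8408610922613*x+165902951212196 over F_{217916949333197}: ladder 1101011 (7 bits); e = f_P(D_Q)/f_Q(D_P).
f_P(D_Q)/f_Q(D_P) = 97766183902080 + 113674191866971*t.
Raise to 99: e(P,Q) = 190033439551376 + 135230742811227*t in mu_{107}.

190033439551376 + 135230742811227*t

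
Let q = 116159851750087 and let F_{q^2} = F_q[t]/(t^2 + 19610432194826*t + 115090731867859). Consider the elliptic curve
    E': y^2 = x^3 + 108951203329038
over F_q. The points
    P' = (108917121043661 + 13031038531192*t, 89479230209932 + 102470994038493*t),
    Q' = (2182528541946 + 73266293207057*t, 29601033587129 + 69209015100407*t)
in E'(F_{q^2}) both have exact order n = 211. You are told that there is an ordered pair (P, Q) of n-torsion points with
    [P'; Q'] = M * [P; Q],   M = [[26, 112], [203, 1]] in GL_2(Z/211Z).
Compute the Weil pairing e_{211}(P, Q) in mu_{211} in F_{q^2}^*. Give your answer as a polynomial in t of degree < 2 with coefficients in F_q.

e_{211} is bilinear + alternating on E[211], so e_{211}(26*P + 112*Q, 203*P + 1*Q) = e_{211}(P,Q)^(26*1-112*203).
det M = 26*1 - 112*203 = -22710 = 78 (mod 211); 78^{-1} = 46 (mod 211).
Miller loop for e_{211} over F_{116159851750087^2}: bits of 211 = 11010011; 7 double steps + 4 add steps, l/v at each.
Result: e(P',Q') = 70532425240273 + 7487687844172*t.
(70532425240273 + 7487687844172*t)^{46} mod (116159851750087,f) = 69169594906025 + 7242868392443*t.

69169594906025 + 7242868392443*t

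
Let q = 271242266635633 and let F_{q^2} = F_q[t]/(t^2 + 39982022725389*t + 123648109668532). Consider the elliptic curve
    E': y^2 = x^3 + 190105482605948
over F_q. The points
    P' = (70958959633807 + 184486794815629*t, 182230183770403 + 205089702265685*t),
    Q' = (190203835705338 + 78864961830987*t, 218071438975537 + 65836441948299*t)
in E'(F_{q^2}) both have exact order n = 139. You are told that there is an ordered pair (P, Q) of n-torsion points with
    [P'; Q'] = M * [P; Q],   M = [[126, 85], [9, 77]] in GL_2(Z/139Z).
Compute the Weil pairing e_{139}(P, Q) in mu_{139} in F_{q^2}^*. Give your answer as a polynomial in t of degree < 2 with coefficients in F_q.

Under M = [[126,85],[9,77]] in GL_2(Z/139), e_{139}(P',Q') = e_{139}(P,Q)^(126*77-85*9 mod 139).
Inverting 41 mod 139: 78. Thus e_{139}(P,Q) = e(P',Q')^{78}.
Double-and-add over 10001011: 8-1 doublings, 4-1 additions; each step l_{T,T}/v_{2T} or l_{T,P'}/v at Q'+S for random S.
f_P(D_Q)/f_Q(D_P) = 203071238352046 + 172887681764899*t.
Finally e_{139}(P,Q) = 80984865284680 + 155761007542600*t.

80984865284680 + 155761007542600*t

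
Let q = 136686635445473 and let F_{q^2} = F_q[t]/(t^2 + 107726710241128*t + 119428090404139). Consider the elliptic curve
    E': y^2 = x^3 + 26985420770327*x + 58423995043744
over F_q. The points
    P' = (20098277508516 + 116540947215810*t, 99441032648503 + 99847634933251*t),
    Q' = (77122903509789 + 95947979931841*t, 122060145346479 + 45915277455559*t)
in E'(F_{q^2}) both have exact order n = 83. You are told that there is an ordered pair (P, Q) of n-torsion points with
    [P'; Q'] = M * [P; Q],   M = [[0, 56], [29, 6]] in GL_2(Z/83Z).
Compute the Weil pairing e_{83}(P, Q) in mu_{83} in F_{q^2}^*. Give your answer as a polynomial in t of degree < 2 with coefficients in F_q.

The 83-Weil pairing on E[83] over F_{136686635445473} is alternating-bilinear: e_{83}(P',Q') = e_{83}(P,Q)^det(M).
Hence e(P,Q) = e(P',Q')^{30} where 30 = 36^{-1} mod 83.
Run Miller on y^2=x^3+26985420770327*x+58423995043744 over F_{136686635445473}: ladder 1010011 (7 bits); e = f_P(D_Q)/f_Q(D_P).
Result: e(P',Q') = 22734738341553 + 74820834768166*t.
Thus e_{83}(P,Q) = 27245709936949 + 65780243560580*t.

27245709936949 + 65780243560580*t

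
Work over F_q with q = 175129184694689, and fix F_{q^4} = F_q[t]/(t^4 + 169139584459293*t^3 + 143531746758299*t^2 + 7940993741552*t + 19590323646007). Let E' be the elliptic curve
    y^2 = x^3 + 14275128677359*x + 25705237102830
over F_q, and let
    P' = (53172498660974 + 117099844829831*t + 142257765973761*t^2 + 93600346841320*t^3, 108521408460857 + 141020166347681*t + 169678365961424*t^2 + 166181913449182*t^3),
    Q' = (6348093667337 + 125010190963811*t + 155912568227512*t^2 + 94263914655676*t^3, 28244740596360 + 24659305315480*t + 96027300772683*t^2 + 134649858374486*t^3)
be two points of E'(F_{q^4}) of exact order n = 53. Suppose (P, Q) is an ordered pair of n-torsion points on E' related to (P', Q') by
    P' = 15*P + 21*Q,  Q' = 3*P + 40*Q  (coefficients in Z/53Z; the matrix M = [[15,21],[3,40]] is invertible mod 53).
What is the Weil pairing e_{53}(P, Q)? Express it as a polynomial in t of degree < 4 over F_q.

e_{53} is bilinear + alternating on E[53], so e_{53}(15*P + 21*Q, 3*P + 40*Q) = e_{53}(P,Q)^(15*40-21*3).
Hence e(P,Q) = e(P',Q')^{38} where 38 = 7^{-1} mod 53.
Run Miller on y^2=x^3+14275128677359*x+25705237102830 over F_{175129184694689}: ladder 110101 (6 bits); e = f_P(D_Q)/f_Q(D_P).
Result: e(P',Q') = 51616100768435 + 69426368787378*t + 155100930689105*t^2 + 34262859758989*t^3.
Thus e_{53}(P,Q) = 155083227249833 + 110317336845275*t + 159338158616830*t^2 + 24567001649629*t^3.

155083227249833 + 110317336845275*t + 159338158616830*t^2 + 24567001649629*t^3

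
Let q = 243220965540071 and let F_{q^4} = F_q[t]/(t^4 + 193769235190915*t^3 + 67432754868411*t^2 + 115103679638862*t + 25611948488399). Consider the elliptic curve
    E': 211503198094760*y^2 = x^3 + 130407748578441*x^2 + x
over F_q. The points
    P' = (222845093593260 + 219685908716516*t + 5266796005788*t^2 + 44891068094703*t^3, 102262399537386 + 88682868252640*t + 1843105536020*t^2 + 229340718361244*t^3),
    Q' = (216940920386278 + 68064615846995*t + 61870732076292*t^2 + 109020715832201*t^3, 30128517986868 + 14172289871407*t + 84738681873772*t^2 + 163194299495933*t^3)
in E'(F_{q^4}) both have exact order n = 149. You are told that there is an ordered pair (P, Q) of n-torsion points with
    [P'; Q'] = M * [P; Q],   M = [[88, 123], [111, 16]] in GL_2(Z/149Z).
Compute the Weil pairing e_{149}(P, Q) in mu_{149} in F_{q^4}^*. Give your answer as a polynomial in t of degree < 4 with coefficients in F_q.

e_{149} is bilinear + alternating on E[149], so e_{149}(88*P + 123*Q, 111*P + 16*Q) = e_{149}(P,Q)^(88*16-123*111).
88*16 - 123*111 = -12245; reduced mod 149: det = 122, inverse 11.
Undo Montgomery via alpha=14971426429347, beta=57148907895668: (a',b')=(163192978310510,194052577366662) over F_{243220965540071}.
Run Miller on y^2=x^3+163192978310510*x+194052577366662 over F_{243220965540071}: ladder 10010101 (8 bits); e = f_P(D_Q)/f_Q(D_P).
Miller gives e_{149}(P',Q') = 75916872998522 + 45437781729608*t + 24724812506506*t^2 + 242886455176182*t^3 in F_{243220965540071^4}.
Hence e(P,Q) = 201088259138208 + 217427510211935*t + 168369107846577*t^2 + 91346896533346*t^3 in F_{243220965540071^4}^*.

201088259138208 + 217427510211935*t + 168369107846577*t^2 + 91346896533346*t^3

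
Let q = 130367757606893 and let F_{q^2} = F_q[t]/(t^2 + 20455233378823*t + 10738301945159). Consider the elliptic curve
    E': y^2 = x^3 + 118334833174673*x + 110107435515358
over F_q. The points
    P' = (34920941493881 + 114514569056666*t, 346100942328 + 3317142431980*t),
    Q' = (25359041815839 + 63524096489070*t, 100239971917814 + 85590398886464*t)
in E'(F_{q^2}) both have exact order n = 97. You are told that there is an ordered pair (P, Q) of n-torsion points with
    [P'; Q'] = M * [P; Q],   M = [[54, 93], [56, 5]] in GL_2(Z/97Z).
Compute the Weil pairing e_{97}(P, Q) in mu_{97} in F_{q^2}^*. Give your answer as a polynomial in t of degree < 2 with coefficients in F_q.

5530204374 + 54800785549359*t

Alternating bilinearity on E[97] (values in mu_{97} in F_{130367757606893^2}) gives e(P',Q') = e(P,Q)^det(M).
Inverting 9 mod 97: 54. Thus e_{97}(P,Q) = e(P',Q')^{54}.
Double-and-add over 1100001: 7-1 doublings, 3-1 additions; each step l_{T,T}/v_{2T} or l_{T,P'}/v at Q'+S for random S.
e_{97}(P',Q') = 72700398348081 + 36773892564028*t.
Finally e_{97}(P,Q) = 5530204374 + 54800785549359*t.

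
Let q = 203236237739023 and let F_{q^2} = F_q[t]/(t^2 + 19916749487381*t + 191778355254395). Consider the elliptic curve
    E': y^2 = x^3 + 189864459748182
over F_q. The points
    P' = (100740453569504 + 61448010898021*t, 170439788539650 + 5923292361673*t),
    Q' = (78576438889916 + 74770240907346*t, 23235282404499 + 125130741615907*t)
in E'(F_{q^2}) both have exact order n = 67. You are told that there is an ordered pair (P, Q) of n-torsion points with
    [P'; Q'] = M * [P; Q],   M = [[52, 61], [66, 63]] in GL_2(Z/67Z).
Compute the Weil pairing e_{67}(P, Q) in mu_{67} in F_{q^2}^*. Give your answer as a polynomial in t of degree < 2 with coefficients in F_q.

Alternating bilinearity on E[67] (values in mu_{67} in F_{203236237739023^2}) gives e(P',Q') = e(P,Q)^det(M).
det M = 52*63 - 61*66 = -750 = 54 (mod 67); 54^{-1} = 36 (mod 67).
Build f_{67,P'} and f_{67,Q'} via the 7-bit ladder of 67=1000011_2; evaluate at shifted divisors; quotient in F_{203236237739023^2}.
The quotient is 30157829347263 + 107318366229417*t.
(30157829347263 + 107318366229417*t)^{36} mod (203236237739023,f) = 129833716181753 + 77818761171817*t.

129833716181753 + 77818761171817*t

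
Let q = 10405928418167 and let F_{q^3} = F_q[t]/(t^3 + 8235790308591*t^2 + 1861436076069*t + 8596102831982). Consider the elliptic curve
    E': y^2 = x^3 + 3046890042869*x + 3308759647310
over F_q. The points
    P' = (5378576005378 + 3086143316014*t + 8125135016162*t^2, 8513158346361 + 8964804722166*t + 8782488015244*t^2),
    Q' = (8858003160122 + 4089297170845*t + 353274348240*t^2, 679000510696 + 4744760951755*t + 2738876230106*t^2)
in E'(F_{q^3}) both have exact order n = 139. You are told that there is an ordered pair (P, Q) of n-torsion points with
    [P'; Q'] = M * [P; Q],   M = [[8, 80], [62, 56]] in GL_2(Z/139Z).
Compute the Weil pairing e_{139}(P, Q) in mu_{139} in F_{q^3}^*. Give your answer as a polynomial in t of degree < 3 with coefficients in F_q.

The 139-Weil pairing on E[139] over F_{10405928418167} is alternating-bilinear: e_{139}(P',Q') = e_{139}(P,Q)^det(M).
So e_{139}(P,Q) = e_{139}(P',Q')^{76}, since 75*76 = 1 mod 139.
Run Miller on y^2=x^3+3046890042869*x+3308759647310 over F_{10405928418167}: ladder 10001011 (8 bits); e = f_P(D_Q)/f_Q(D_P).
Miller gives e_{139}(P',Q') = 1896367815354 + 5832293513238*t + 685010706588*t^2 in F_{10405928418167^3}.
Thus e_{139}(P,Q) = 8332878339968 + 6542038998575*t + 3997492860933*t^2.

8332878339968 + 6542038998575*t + 3997492860933*t^2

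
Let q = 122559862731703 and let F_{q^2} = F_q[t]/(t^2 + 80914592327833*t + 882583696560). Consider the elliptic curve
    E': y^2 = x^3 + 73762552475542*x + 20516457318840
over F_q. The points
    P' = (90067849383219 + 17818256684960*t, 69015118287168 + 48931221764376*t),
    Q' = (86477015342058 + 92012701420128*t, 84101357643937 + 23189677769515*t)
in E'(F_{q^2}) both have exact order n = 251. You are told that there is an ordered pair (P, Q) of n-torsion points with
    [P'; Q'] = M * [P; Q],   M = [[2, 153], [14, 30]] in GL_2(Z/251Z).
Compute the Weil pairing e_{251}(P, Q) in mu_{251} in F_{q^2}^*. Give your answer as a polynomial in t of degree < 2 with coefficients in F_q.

Alternating bilinearity on E[251] (values in mu_{251} in F_{122559862731703^2}) gives e(P',Q') = e(P,Q)^det(M).
Hence e(P,Q) = e(P',Q')^{78} where 78 = 177^{-1} mod 251.
Double-and-add over 11111011: 8-1 doublings, 7-1 additions; each step l_{T,T}/v_{2T} or l_{T,P'}/v at Q'+S for random S.
Miller gives e_{251}(P',Q') = 74869501530722 + 80872205126507*t in F_{122559862731703^2}.
e_{251}(P,Q) = (74869501530722 + 80872205126507*t)^{78} = 83521596678066 + 104067085195993*t.

83521596678066 + 104067085195993*t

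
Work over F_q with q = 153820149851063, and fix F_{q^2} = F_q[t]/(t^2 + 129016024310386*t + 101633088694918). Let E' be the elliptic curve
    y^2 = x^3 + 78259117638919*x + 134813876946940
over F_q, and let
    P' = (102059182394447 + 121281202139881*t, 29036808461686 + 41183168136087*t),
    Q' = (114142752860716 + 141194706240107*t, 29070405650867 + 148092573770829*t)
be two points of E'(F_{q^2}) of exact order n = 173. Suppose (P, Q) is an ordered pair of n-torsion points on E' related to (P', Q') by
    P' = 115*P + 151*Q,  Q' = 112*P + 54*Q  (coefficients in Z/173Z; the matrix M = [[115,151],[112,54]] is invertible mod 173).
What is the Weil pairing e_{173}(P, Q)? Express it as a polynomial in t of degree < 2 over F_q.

e_{173}(aP+bQ,cP+dQ) = e_{173}(P,Q)^(ad-bc); with (a,b,c,d)=(115,151,112,54) this gives the det-173 law.
115*54 - 151*112 = -10702; reduced mod 173: det = 24, inverse 137.
Double-and-add over 10101101: 8-1 doublings, 5-1 additions; each step l_{T,T}/v_{2T} or l_{T,P'}/v at Q'+S for random S.
Miller gives e_{173}(P',Q') = 16559160021485 + 79748102057508*t in F_{153820149851063^2}.
Hence e(P,Q) = 109953236749757 + 85732269134747*t in F_{153820149851063^2}^*.

109953236749757 + 85732269134747*t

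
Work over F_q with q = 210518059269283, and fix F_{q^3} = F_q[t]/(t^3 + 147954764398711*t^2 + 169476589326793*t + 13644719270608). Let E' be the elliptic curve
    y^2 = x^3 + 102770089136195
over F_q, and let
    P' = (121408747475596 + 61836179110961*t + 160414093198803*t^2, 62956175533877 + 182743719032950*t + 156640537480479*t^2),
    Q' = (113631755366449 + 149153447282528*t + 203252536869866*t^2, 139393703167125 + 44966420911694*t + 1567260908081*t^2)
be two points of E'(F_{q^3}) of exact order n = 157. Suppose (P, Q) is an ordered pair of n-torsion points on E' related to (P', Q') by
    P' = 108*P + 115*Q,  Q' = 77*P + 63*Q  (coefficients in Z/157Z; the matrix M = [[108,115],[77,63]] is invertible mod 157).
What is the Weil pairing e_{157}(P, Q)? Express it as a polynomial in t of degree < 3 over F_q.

Under M = [[108,115],[77,63]] in GL_2(Z/157), e_{157}(P',Q') = e_{157}(P,Q)^(108*63-115*77 mod 157).
det M = 108*63 - 115*77 = -2051 = 147 (mod 157); 147^{-1} = 47 (mod 157).
n = 157 = (10011101)_2 (8 bits, wt 5); accumulate f_{157,P'}(Q'+S)/f_{157,P'}(S) along the 7-step ladder.
e_{157}(P',Q') = 130298730786562 + 160795477714400*t + 182037840444781*t^2.
Hence e(P,Q) = 5312611663663 + 103984107276019*t + 59902770256706*t^2 in F_{210518059269283^3}^*.

5312611663663 + 103984107276019*t + 59902770256706*t^2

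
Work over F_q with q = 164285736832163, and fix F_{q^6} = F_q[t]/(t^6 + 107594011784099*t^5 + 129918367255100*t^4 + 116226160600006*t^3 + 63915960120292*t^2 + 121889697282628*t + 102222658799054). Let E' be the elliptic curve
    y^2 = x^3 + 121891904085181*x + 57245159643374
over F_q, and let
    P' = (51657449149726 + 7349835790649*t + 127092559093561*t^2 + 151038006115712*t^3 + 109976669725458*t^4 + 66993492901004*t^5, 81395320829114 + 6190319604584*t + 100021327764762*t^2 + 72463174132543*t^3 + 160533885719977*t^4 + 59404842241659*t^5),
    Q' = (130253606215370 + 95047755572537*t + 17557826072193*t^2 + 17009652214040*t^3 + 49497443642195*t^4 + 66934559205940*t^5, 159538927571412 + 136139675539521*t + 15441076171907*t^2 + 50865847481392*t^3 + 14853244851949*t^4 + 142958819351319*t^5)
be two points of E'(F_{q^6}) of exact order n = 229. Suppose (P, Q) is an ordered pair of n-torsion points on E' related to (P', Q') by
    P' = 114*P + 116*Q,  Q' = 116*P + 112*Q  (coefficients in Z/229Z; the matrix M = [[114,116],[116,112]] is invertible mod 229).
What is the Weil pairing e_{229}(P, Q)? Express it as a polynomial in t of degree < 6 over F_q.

The 229-Weil pairing on E[229] over F_{164285736832163} is alternating-bilinear: e_{229}(P',Q') = e_{229}(P,Q)^det(M).
So e_{229}(P,Q) = e_{229}(P',Q')^{228}, since 228*228 = 1 mod 229.
Run Miller on y^2=x^3+121891904085181*x+57245159643374 over F_{164285736832163}: ladder 11100101 (8 bits); e = f_P(D_Q)/f_Q(D_P).
e_{229}(P',Q') = 129676278088007 + 84214979994256*t + 46476748295211*t^2 + 5111592664861*t^3 + 96639624915818*t^4 + 107171440748367*t^5.
Finally e_{229}(P,Q) = 15853716908187 + 90133300350014*t + 39824821380275*t^2 + 96435040060090*t^3 + 113481853018491*t^4 + 130750517231930*t^5.

15853716908187 + 90133300350014*t + 39824821380275*t^2 + 96435040060090*t^3 + 113481853018491*t^4 + 130750517231930*t^5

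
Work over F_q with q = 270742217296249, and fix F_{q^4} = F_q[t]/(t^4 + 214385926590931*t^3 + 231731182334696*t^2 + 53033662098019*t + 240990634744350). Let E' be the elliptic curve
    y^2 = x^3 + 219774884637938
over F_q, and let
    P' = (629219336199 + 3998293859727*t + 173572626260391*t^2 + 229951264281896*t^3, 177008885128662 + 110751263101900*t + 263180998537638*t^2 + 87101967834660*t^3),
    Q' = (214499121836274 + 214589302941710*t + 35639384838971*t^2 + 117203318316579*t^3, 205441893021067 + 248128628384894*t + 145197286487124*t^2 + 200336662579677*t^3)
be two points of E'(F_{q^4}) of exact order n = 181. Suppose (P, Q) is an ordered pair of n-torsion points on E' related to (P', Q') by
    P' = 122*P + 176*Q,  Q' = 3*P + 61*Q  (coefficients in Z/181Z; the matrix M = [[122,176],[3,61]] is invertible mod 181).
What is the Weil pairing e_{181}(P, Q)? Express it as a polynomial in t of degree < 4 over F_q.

e_{181} is bilinear + alternating on E[181], so e_{181}(122*P + 176*Q, 3*P + 61*Q) = e_{181}(P,Q)^(122*61-176*3).
Inverting 36 mod 181: 176. Thus e_{181}(P,Q) = e(P',Q')^{176}.
n = 181 = (10110101)_2 (8 bits, wt 5); accumulate f_{181,P'}(Q'+S)/f_{181,P'}(S) along the 7-step ladder.
Miller gives e_{181}(P',Q') = 65307671663651 + 108508543347328*t + 160937993101368*t^2 + 214688925614336*t^3 in F_{270742217296249^4}.
Raise to 176: e(P,Q) = 157501792990616 + 112945677086588*t + 147015918580184*t^2 + 94767112048934*t^3 in mu_{181}.

157501792990616 + 112945677086588*t + 147015918580184*t^2 + 94767112048934*t^3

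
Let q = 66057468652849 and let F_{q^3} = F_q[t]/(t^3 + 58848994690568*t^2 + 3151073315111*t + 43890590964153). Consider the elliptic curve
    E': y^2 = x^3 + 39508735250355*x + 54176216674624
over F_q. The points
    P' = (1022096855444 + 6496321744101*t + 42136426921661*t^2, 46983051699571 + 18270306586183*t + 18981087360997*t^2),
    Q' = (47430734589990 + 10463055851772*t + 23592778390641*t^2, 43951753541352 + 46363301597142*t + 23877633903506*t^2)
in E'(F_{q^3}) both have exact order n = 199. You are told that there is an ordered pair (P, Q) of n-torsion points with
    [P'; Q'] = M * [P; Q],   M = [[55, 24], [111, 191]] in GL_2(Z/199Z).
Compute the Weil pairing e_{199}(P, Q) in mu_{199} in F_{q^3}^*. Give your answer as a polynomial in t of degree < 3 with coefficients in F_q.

The 199-Weil pairing on E[199] over F_{66057468652849} is alternating-bilinear: e_{199}(P',Q') = e_{199}(P,Q)^det(M).
Hence e(P,Q) = e(P',Q')^{102} where 102 = 80^{-1} mod 199.
Run Miller on y^2=x^3+39508735250355*x+54176216674624 over F_{66057468652849}: ladder 11000111 (8 bits); e = f_P(D_Q)/f_Q(D_P).
f_P(D_Q)/f_Q(D_P) = 13734555890581 + 54570563041682*t + 17737032976832*t^2.
(13734555890581 + 54570563041682*t + 17737032976832*t^2)^{102} mod (66057468652849,f) = 65616427417887 + 9523592736882*t + 41496555730721*t^2.

65616427417887 + 9523592736882*t + 41496555730721*t^2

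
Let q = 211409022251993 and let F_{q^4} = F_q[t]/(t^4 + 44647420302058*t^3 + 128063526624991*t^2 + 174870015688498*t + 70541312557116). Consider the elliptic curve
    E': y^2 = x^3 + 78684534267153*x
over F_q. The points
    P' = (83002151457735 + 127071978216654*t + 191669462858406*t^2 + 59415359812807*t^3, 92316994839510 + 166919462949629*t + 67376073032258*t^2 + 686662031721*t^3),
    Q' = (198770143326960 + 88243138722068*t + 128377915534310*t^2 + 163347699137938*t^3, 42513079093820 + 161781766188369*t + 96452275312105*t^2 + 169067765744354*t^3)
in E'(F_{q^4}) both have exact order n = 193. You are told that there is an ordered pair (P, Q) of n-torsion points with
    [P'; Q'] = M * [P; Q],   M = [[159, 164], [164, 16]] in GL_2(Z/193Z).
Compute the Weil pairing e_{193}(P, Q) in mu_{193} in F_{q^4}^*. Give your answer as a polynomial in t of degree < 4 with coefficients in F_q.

e_{193}(aP+bQ,cP+dQ) = e_{193}(P,Q)^(ad-bc); with (a,b,c,d)=(159,164,164,16) this gives the det-193 law.
So e_{193}(P,Q) = e_{193}(P',Q')^{17}, since 159*17 = 1 mod 193.
8-bit Miller (11000001) on E'/F_{211409022251993} with a'=78684534267153, b'=0: accumulate tangent/chord ratios at Q'+S and P'+S'.
So e_{193}(P',Q') = 155282227242645 + 114364722098780*t + 71932549626688*t^2 + 154495267184727*t^3.
Finally e_{193}(P,Q) = 11202486045978 + 99607762852140*t + 91403252329338*t^2 + 135176136409290*t^3.

11202486045978 + 99607762852140*t + 91403252329338*t^2 + 135176136409290*t^3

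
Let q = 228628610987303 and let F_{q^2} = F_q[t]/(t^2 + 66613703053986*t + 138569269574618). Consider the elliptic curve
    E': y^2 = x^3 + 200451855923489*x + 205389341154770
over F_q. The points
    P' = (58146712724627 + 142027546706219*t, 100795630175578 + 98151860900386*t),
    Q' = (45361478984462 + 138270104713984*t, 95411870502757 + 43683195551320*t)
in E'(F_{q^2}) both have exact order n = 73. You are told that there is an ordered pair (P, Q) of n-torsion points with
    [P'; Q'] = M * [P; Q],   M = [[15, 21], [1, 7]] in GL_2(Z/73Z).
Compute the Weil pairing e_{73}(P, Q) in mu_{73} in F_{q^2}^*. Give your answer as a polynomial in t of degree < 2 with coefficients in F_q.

Under M = [[15,21],[1,7]] in GL_2(Z/73), e_{73}(P',Q') = e_{73}(P,Q)^(15*7-21*1 mod 73).
det(M) mod 73 = 11; its inverse in (Z/73)^* is 20 (check: 11*20 mod 73 = 1).
7-bit Miller (1001001) on E'/F_{228628610987303} with a'=200451855923489, b'=205389341154770: accumulate tangent/chord ratios at Q'+S and P'+S'.
Result: e(P',Q') = 79519851538017 + 81338833661988*t.
e_{73}(P,Q) = (79519851538017 + 81338833661988*t)^{20} = 301844276477 + 152078977751227*t.

301844276477 + 152078977751227*t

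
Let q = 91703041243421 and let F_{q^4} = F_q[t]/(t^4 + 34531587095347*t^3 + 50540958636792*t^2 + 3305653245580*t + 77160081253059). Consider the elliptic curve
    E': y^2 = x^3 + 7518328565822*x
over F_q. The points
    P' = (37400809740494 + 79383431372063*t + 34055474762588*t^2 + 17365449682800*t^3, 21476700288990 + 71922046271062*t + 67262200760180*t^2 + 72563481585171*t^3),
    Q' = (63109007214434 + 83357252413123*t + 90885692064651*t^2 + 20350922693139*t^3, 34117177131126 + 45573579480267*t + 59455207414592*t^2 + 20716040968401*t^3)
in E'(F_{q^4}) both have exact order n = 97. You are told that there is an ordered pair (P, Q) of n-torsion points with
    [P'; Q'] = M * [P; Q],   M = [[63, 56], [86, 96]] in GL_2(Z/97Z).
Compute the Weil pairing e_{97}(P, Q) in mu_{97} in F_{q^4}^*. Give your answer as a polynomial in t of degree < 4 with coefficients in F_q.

86847192609775 + 65441599440367*t + 69053492157799*t^2 + 11297758125230*t^3

Under M = [[63,56],[86,96]] in GL_2(Z/97), e_{97}(P',Q') = e_{97}(P,Q)^(63*96-56*86 mod 97).
Inverting 68 mod 97: 10. Thus e_{97}(P,Q) = e(P',Q')^{10}.
Miller loop for e_{97} over F_{91703041243421^4}: bits of 97 = 1100001; 6 double steps + 2 add steps, l/v at each.
Result: e(P',Q') = 64352702656214 + 87365565896411*t + 3685480893946*t^2 + 15741180493234*t^3.
Finally e_{97}(P,Q) = 86847192609775 + 65441599440367*t + 69053492157799*t^2 + 11297758125230*t^3.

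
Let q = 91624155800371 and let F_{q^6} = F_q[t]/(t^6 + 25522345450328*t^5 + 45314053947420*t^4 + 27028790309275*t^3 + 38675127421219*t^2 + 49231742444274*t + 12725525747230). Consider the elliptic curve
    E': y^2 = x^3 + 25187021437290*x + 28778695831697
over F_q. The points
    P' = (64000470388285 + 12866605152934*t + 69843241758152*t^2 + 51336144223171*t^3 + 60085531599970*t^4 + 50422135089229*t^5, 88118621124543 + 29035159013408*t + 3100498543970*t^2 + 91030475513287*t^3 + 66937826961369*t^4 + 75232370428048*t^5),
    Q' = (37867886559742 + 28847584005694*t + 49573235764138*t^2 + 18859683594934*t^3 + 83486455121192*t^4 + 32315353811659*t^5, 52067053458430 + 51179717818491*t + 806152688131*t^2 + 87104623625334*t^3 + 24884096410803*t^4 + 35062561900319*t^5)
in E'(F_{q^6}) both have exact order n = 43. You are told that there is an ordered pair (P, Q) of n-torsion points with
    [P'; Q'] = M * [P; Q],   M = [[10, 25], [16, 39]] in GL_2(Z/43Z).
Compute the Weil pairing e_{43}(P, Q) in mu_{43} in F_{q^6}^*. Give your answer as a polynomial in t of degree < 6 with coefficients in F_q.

Under M = [[10,25],[16,39]] in GL_2(Z/43), e_{43}(P',Q') = e_{43}(P,Q)^(10*39-25*16 mod 43).
So e_{43}(P,Q) = e_{43}(P',Q')^{30}, since 33*30 = 1 mod 43.
6-bit Miller (101011) on E'/F_{91624155800371} with a'=25187021437290, b'=28778695831697: accumulate tangent/chord ratios at Q'+S and P'+S'.
Result: e(P',Q') = 379967934474 + 65719155153558*t + 41519171339729*t^2 + 63470476314865*t^3 + 41190074445514*t^4 + 83118299992168*t^5.
Raise to 30: e(P,Q) = 55276751911975 + 40714571432318*t + 83919960266701*t^2 + 44450311908686*t^3 + 61779335218836*t^4 + 85246914251294*t^5 in mu_{43}.

55276751911975 + 40714571432318*t + 83919960266701*t^2 + 44450311908686*t^3 + 61779335218836*t^4 + 85246914251294*t^5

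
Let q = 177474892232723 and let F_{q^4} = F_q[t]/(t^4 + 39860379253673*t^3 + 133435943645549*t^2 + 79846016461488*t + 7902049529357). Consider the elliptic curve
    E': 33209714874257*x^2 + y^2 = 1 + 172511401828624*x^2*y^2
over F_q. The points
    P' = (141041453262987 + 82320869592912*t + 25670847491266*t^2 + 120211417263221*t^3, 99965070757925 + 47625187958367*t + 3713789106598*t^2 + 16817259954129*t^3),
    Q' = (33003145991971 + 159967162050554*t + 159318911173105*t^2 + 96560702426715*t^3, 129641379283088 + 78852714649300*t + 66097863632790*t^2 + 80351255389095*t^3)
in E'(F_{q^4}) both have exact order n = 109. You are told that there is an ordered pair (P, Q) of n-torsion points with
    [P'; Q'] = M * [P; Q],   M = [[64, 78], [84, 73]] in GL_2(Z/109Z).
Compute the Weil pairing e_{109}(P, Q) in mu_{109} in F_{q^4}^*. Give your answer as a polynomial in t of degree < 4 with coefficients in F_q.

Since e_{109}(P,P)=e_{109}(Q,Q)=1 and e_{109}(Q,P)=e_{109}(P,Q)^{-1}, expanding e_{109}(64*P + 78*Q,84*P + 73*Q) leaves e(P,Q)^det(M).
det(M) mod 109 = 82; its inverse in (Z/109)^* is 4 (check: 82*4 mod 109 = 1).
Map (x,y)_Ed via u=(1+y)/(1-y), v=(1+y)/((1-y)x) to Montgomery A=95563129769569,B=33253337255291; then to (a',b')=(96015195121085,67100559161386).
Double-and-add over 1101101: 7-1 doublings, 5-1 additions; each step l_{T,T}/v_{2T} or l_{T,P'}/v at Q'+S for random S.
f_P(D_Q)/f_Q(D_P) = 157541813140242 + 158947546900156*t + 69097112940758*t^2 + 137912234860389*t^3.
Finally e_{109}(P,Q) = 90099808198248 + 141687353578069*t + 115107714687819*t^2 + 40240964337204*t^3.

90099808198248 + 141687353578069*t + 115107714687819*t^2 + 40240964337204*t^3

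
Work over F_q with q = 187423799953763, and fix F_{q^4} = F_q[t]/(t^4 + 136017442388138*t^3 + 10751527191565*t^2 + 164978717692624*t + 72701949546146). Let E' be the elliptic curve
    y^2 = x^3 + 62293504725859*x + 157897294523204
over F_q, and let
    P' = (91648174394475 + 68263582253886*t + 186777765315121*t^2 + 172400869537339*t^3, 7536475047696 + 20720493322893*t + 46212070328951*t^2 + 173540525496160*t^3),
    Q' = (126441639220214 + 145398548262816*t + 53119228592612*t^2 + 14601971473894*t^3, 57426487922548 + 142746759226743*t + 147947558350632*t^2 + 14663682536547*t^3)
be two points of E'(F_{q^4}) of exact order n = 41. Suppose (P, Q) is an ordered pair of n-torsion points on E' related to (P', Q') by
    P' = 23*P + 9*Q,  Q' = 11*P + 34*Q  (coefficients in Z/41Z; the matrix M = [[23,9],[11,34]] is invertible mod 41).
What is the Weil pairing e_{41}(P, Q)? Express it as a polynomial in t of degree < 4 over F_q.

27874514905628 + 74392318617975*t + 22199589188182*t^2 + 86723418419834*t^3

Under M = [[23,9],[11,34]] in GL_2(Z/41), e_{41}(P',Q') = e_{41}(P,Q)^(23*34-9*11 mod 41).
Hence e(P,Q) = e(P',Q')^{38} where 38 = 27^{-1} mod 41.
n = 41 = (101001)_2 (6 bits, wt 3); accumulate f_{41,P'}(Q'+S)/f_{41,P'}(S) along the 5-step ladder.
Result: e(P',Q') = 138891320246483 + 108137414249221*t + 59838819990639*t^2 + 102062586593992*t^3.
Finally e_{41}(P,Q) = 27874514905628 + 74392318617975*t + 22199589188182*t^2 + 86723418419834*t^3.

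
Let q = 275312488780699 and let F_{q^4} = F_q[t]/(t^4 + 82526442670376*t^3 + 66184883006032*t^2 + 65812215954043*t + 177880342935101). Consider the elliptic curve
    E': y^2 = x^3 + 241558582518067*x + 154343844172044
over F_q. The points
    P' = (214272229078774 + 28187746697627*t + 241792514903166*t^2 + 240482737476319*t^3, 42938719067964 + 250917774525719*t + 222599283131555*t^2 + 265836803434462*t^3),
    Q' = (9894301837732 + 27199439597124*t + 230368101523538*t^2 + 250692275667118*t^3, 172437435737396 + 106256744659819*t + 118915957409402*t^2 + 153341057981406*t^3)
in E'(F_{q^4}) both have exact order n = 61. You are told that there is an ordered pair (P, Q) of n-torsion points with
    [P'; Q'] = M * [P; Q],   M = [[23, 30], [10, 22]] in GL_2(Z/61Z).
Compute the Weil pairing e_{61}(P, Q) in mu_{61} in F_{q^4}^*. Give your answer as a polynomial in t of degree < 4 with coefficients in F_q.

Under M = [[23,30],[10,22]] in GL_2(Z/61), e_{61}(P',Q') = e_{61}(P,Q)^(23*22-30*10 mod 61).
So e_{61}(P,Q) = e_{61}(P',Q')^{8}, since 23*8 = 1 mod 61.
Run Miller on y^2=x^3+241558582518067*x+154343844172044 over F_{275312488780699}: ladder 111101 (6 bits); e = f_P(D_Q)/f_Q(D_P).
Miller gives e_{61}(P',Q') = 254405206707254 + 33252281460257*t + 244379146926836*t^2 + 129471143036494*t^3 in F_{275312488780699^4}.
Raise to 8: e(P,Q) = 103546992884947 + 4655112299030*t + 33227644730978*t^2 + 190233383046174*t^3 in mu_{61}.

103546992884947 + 4655112299030*t + 33227644730978*t^2 + 190233383046174*t^3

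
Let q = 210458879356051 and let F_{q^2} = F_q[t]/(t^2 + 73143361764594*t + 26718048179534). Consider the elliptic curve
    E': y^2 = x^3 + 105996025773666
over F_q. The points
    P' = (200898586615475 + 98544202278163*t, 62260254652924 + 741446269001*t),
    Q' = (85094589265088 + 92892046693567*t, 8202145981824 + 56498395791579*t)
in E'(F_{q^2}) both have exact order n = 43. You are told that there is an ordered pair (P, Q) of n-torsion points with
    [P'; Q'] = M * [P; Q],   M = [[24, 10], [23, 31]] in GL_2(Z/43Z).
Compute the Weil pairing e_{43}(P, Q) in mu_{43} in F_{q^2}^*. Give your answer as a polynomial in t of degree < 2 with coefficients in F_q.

156376265832675 + 116180212268794*t

Alternating bilinearity on E[43] (values in mu_{43} in F_{210458879356051^2}) gives e(P',Q') = e(P,Q)^det(M).
det M = 24*31 - 10*23 = 514 = 41 (mod 43); 41^{-1} = 21 (mod 43).
n = 43 = (101011)_2 (6 bits, wt 4); accumulate f_{43,P'}(Q'+S)/f_{43,P'}(S) along the 5-step ladder.
The quotient is 133093278566652 + 136632848321197*t.
Finally e_{43}(P,Q) = 156376265832675 + 116180212268794*t.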